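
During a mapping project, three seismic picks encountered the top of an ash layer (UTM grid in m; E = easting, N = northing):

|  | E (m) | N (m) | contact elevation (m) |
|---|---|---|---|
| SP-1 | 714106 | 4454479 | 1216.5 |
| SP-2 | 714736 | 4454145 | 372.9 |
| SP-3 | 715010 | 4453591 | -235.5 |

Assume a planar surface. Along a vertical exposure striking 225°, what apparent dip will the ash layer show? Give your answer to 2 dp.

Two edge vectors: SP-1→SP-2 = (630, -334, -843.6), SP-1→SP-3 = (904, -888, -1452).
Normal n = (SP-1→SP-2) × (SP-1→SP-3) = (-264148.8, 152145.6, -257504).
So ∂z/∂E = −n_x/n_z = −1.02580 and ∂z/∂N = −n_y/n_z = 0.59085.
Unit vector along 225° is (sin 225°, cos 225°) = (-0.7071, -0.7071).
Slope in that direction = a·(-0.7071) + b·(-0.7071) = 0.30756.
Apparent dip = arctan|0.30756| = 17.10° (true dip is 49.8°, so apparent ≤ true as expected).

17.10°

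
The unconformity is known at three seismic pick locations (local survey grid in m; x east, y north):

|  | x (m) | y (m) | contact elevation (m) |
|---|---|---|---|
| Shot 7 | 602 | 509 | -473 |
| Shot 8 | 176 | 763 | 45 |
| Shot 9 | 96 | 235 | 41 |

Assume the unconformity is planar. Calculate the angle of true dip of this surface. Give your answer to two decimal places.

Let the plane be z = a·x + b·y + c.
Shot 8−Shot 7: −426a + 254b = 518;  Shot 9−Shot 7: −506a − 274b = 514.
Solving gives a = −1.11107, b = 0.17592.
Gradient magnitude |∇z| = √(a² + b²) = √(1.23448 + 0.03095) = 1.12491.
True dip = arctan(1.12491) = 48.36°, dipping toward E (azimuth ≈ 099°).

48.36°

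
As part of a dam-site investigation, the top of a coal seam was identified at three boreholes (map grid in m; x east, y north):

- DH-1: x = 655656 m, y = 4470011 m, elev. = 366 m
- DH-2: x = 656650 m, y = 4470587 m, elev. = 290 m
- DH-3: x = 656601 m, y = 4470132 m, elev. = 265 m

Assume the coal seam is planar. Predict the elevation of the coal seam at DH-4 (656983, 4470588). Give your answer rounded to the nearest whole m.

252 m

Two edge vectors: DH-1→DH-2 = (994, 576, -76), DH-1→DH-3 = (945, 121, -101).
Normal n = (DH-1→DH-2) × (DH-1→DH-3) = (-48980, 28574, -424046).
So ∂z/∂x = −n_x/n_z = −0.11550634 and ∂z/∂y = −n_y/n_z = 0.06738420.
Intercept c from DH-1: 366 + 75732.42 − 301208.11 = −225109.69.
At (656983, 4470588): z = −75885.7 + 301247.0 − 225109.69 = 251.6 m.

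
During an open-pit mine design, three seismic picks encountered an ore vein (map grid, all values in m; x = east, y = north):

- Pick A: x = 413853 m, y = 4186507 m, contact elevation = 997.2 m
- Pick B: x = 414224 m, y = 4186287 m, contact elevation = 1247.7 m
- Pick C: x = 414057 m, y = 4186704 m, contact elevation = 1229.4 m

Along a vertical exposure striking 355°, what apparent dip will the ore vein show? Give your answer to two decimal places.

12.50°

Two edge vectors: Pick A→Pick B = (371, -220, 250.5), Pick A→Pick C = (204, 197, 232.2).
Normal n = (Pick A→Pick B) × (Pick A→Pick C) = (-100432.5, -35044.2, 117967).
So ∂z/∂x = −n_x/n_z = 0.85136 and ∂z/∂y = −n_y/n_z = 0.29707.
Unit vector along 355° is (sin 355°, cos 355°) = (-0.0872, 0.9962).
Slope in that direction = a·(-0.0872) + b·(0.9962) = 0.22174.
Apparent dip = arctan|0.22174| = 12.50° (true dip is 42.0°, so apparent ≤ true as expected).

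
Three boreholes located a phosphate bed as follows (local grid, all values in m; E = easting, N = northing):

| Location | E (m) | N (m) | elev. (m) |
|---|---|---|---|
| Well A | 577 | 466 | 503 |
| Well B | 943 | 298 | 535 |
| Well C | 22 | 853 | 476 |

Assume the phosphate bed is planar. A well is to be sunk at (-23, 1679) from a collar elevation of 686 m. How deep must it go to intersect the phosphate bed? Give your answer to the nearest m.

Two edge vectors: Well A→Well B = (366, -168, 32), Well A→Well C = (-555, 387, -27).
Normal n = (Well A→Well B) × (Well A→Well C) = (-7848, -7878, 48402).
So ∂z/∂E = −n_x/n_z = 0.16214 and ∂z/∂N = −n_y/n_z = 0.16276.
Intercept c from Well A: 503 − 93.56 − 75.85 = 333.60.
At (-23, 1679): z_contact = −3.7 + 273.3 + 333.60 = 603.1 m.
Depth below ground = 686 − 603.1 = 83 m.

83 m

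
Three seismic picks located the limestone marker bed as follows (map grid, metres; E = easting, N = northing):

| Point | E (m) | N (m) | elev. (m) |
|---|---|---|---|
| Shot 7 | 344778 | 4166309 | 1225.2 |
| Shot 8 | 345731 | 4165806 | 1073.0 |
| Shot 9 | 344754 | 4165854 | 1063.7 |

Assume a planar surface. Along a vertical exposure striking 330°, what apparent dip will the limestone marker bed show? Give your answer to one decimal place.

16.3°

Two edge vectors: Shot 7→Shot 8 = (953, -503, -152.2), Shot 7→Shot 9 = (-24, -455, -161.5).
Normal n = (Shot 7→Shot 8) × (Shot 7→Shot 9) = (11983.5, 157562.3, -445687).
So ∂z/∂E = −n_x/n_z = 0.02689 and ∂z/∂N = −n_y/n_z = 0.35353.
Unit vector along 330° is (sin 330°, cos 330°) = (-0.5000, 0.8660).
Slope in that direction = a·(-0.5000) + b·(0.8660) = 0.29272.
Apparent dip = arctan|0.29272| = 16.3° (true dip is 19.5°, so apparent ≤ true as expected).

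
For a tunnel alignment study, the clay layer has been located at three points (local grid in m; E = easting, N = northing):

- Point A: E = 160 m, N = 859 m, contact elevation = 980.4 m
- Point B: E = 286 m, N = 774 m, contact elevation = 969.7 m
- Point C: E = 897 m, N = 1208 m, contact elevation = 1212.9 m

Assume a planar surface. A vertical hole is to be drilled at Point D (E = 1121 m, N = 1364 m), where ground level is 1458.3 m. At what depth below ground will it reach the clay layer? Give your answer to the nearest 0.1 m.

Two edge vectors: Point A→Point B = (126, -85, -10.7), Point A→Point C = (737, 349, 232.5).
Normal n = (Point A→Point B) × (Point A→Point C) = (-16028.2, -37180.9, 106619).
So ∂z/∂E = −n_x/n_z = 0.150332 and ∂z/∂N = −n_y/n_z = 0.348727.
Intercept c from Point A: 980.4 − 24.05 − 299.56 = 656.79.
At (1121, 1364): z_contact = 168.52 + 475.66 + 656.79 = 1300.98 m.
Depth below ground = 1458.3 − 1300.98 = 157.3 m.

157.3 m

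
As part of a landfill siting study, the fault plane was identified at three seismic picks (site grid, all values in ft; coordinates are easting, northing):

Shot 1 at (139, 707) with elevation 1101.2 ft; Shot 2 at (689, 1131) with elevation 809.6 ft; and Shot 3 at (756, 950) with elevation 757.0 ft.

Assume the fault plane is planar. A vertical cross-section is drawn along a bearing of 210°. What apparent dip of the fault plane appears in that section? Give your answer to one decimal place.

12.9°

Two edge vectors: Shot 1→Shot 2 = (550, 424, -291.6), Shot 1→Shot 3 = (617, 243, -344.2).
Normal n = (Shot 1→Shot 2) × (Shot 1→Shot 3) = (-75082, 9392.8, -127958).
So ∂z/∂easting = −n_x/n_z = −0.58677 and ∂z/∂northing = −n_y/n_z = 0.07341.
Unit vector along 210° is (sin 210°, cos 210°) = (-0.5000, -0.8660).
Slope in that direction = a·(-0.5000) + b·(-0.8660) = 0.22981.
Apparent dip = arctan|0.22981| = 12.9° (true dip is 30.6°, so apparent ≤ true as expected).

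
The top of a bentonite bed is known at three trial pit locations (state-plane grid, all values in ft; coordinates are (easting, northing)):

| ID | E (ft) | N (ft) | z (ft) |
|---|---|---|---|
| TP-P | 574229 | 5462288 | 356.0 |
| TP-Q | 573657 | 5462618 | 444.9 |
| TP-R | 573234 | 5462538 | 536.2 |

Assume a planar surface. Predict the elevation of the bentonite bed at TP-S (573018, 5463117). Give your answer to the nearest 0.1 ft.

533.9 ft

Let the plane be z = a·E + b·N + c.
TP-Q−TP-P: −572a + 330b = 88.9;  TP-R−TP-P: −995a + 250b = 180.2.
Solving gives a = −0.200922579, b = −0.078871864.
Then c = 356 − a·574229 − b·5462288 = 546552.41.
At (573018, 5463117): z = −115132.3 − 430886.2 + 546552.41 = 533.9 ft.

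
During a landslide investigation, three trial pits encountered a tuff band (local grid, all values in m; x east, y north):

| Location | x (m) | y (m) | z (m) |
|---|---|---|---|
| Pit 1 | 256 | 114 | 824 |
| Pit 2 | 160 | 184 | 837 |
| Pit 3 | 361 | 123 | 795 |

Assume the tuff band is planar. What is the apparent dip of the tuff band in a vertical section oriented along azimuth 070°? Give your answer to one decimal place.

16.9°

Two edge vectors: Pit 1→Pit 2 = (-96, 70, 13), Pit 1→Pit 3 = (105, 9, -29).
Normal n = (Pit 1→Pit 2) × (Pit 1→Pit 3) = (-2147, -1419, -8214).
So ∂z/∂x = −n_x/n_z = −0.26138 and ∂z/∂y = −n_y/n_z = −0.17275.
Unit vector along 070° is (sin 70°, cos 70°) = (0.9397, 0.3420).
Slope in that direction = a·(0.9397) + b·(0.3420) = −0.30470.
Apparent dip = arctan|0.30470| = 16.9° (true dip is 17.4°, so apparent ≤ true as expected).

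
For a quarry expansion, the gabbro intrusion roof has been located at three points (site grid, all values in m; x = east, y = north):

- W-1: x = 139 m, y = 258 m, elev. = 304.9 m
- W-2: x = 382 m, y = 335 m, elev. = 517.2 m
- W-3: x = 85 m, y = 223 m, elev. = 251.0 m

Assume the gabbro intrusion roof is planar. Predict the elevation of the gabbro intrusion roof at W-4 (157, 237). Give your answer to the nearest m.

311 m

Let the plane be z = a·x + b·y + c.
W-2−W-1: 243a + 77b = 212.3;  W-3−W-1: −54a − 35b = −53.9.
Solving gives a = 0.75459, b = 0.37578.
Then c = 304.9 − a·139 − b·258 = 103.06.
At (157, 237): z = 118.5 + 89.1 + 103.06 = 310.6 m.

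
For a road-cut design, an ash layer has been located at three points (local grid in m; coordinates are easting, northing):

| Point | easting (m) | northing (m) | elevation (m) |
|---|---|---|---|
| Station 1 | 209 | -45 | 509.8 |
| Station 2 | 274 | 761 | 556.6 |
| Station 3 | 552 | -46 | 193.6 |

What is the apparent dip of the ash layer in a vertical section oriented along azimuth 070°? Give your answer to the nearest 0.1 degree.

39.4°

Two edge vectors: Station 1→Station 2 = (65, 806, 46.8), Station 1→Station 3 = (343, -1, -316.2).
Normal n = (Station 1→Station 2) × (Station 1→Station 3) = (-254810.4, 36605.4, -276523).
So ∂z/∂easting = −n_x/n_z = −0.92148 and ∂z/∂northing = −n_y/n_z = 0.13238.
Unit vector along 070° is (sin 70°, cos 70°) = (0.9397, 0.3420).
Slope in that direction = a·(0.9397) + b·(0.3420) = −0.82063.
Apparent dip = arctan|0.82063| = 39.4° (true dip is 43.0°, so apparent ≤ true as expected).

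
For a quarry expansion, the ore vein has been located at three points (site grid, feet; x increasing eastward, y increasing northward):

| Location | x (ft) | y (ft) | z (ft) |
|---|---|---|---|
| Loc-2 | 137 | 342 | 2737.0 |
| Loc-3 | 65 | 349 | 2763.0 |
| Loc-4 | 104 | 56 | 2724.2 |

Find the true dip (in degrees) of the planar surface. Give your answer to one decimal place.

Let the plane be z = a·x + b·y + c.
Loc-3−Loc-2: −72a + 7b = 26;  Loc-4−Loc-2: −33a − 286b = −12.8.
Solving gives a = −0.35280, b = 0.08546.
Gradient magnitude |∇z| = √(a² + b²) = √(0.12447 + 0.00730) = 0.36301.
True dip = arctan(0.36301) = 20.0°, dipping toward ESE (azimuth ≈ 104°).

20.0°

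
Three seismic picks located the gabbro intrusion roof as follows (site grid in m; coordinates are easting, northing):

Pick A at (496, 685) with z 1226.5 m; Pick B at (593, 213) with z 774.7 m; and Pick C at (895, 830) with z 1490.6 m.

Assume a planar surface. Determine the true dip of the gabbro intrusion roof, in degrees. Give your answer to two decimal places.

46.63°

Two edge vectors: Pick A→Pick B = (97, -472, -451.8), Pick A→Pick C = (399, 145, 264.1).
Normal n = (Pick A→Pick B) × (Pick A→Pick C) = (-59144.2, -205885.9, 202393).
So ∂z/∂easting = −n_x/n_z = 0.29222 and ∂z/∂northing = −n_y/n_z = 1.01726.
Gradient magnitude |∇z| = √(a² + b²) = √(0.08540 + 1.03481) = 1.05840.
True dip = arctan(1.05840) = 46.63°, dipping toward SSW (azimuth ≈ 196°).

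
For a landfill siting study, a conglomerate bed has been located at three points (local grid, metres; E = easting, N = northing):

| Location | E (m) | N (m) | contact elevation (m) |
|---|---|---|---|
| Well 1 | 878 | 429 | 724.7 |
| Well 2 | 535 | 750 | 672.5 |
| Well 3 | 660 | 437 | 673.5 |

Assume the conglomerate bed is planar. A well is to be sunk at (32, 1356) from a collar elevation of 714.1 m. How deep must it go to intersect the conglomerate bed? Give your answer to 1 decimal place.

Let the plane be z = a·E + b·N + c.
Well 2−Well 1: −343a + 321b = −52.2;  Well 3−Well 1: −218a + 8b = −51.2.
Solving gives a = 0.238237, b = 0.091948.
Then c = 724.7 − a·878 − b·429 = 476.08.
At (32, 1356): z_contact = 7.62 + 124.68 + 476.08 = 608.39 m.
Depth below ground = 714.1 − 608.39 = 105.7 m.

105.7 m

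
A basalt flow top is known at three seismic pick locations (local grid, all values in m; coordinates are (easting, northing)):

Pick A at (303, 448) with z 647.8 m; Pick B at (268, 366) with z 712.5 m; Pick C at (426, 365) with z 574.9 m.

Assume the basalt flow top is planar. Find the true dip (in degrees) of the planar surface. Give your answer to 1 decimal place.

44.1°

Let the plane be z = a·E + b·N + c.
Pick B−Pick A: −35a − 82b = 64.7;  Pick C−Pick A: 123a − 83b = −72.9.
Solving gives a = −0.87352, b = −0.41618.
Gradient magnitude |∇z| = √(a² + b²) = √(0.76304 + 0.17321) = 0.96760.
True dip = arctan(0.96760) = 44.1°, dipping toward ENE (azimuth ≈ 065°).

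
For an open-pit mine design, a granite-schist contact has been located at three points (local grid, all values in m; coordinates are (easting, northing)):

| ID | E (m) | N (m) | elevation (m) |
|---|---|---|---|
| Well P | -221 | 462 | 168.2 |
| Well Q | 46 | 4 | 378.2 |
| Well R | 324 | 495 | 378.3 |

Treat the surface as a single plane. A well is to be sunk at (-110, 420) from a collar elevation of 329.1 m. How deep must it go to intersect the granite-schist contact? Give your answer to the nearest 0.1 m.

Let the plane be z = a·E + b·N + c.
Well Q−Well P: 267a − 458b = 210;  Well R−Well P: 545a + 33b = 210.1.
Solving gives a = 0.39918, b = −0.22581.
Then c = 168.2 − a·-221 − b·462 = 360.74.
At (-110, 420): z_contact = −43.91 − 94.84 + 360.74 = 221.99 m.
Depth below ground = 329.1 − 221.99 = 107.1 m.

107.1 m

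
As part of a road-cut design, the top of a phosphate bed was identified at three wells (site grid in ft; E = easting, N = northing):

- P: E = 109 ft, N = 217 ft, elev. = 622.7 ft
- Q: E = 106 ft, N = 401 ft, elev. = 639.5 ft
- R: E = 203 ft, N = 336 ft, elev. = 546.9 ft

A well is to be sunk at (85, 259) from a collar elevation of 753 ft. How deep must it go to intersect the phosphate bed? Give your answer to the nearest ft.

105 ft

Let the plane be z = a·E + b·N + c.
Q−P: −3a + 184b = 16.8;  R−P: 94a + 119b = −75.8.
Solving gives a = −0.90333, b = 0.07658.
Then c = 622.7 − a·109 − b·217 = 704.55.
At (85, 259): z_contact = −76.8 + 19.8 + 704.55 = 647.6 ft.
Depth below ground = 753 − 647.6 = 105 ft.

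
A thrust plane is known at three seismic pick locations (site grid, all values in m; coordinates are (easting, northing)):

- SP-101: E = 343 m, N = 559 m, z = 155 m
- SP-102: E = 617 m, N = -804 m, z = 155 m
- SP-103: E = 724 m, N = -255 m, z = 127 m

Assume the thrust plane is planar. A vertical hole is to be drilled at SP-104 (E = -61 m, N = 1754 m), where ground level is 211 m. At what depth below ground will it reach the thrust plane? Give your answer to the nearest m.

35 m

Two edge vectors: SP-101→SP-102 = (274, -1363, 0), SP-101→SP-103 = (381, -814, -28).
Normal n = (SP-101→SP-102) × (SP-101→SP-103) = (38164, 7672, 296267).
So ∂z/∂E = −n_x/n_z = −0.12882 and ∂z/∂N = −n_y/n_z = −0.02590.
Intercept c from SP-101: 155 + 44.18 + 14.48 = 213.66.
At (-61, 1754): z_contact = 7.9 − 45.4 + 213.66 = 176.1 m.
Depth below ground = 211 − 176.1 = 35 m.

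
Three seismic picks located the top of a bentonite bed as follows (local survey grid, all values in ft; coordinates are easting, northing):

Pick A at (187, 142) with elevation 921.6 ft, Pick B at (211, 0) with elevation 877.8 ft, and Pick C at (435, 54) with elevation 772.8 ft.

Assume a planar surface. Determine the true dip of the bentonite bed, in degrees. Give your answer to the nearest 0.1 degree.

Two edge vectors: Pick A→Pick B = (24, -142, -43.8), Pick A→Pick C = (248, -88, -148.8).
Normal n = (Pick A→Pick B) × (Pick A→Pick C) = (17275.2, -7291.2, 33104).
So ∂z/∂easting = −n_x/n_z = −0.52185 and ∂z/∂northing = −n_y/n_z = 0.22025.
Gradient magnitude |∇z| = √(a² + b²) = √(0.27232 + 0.04851) = 0.56642.
True dip = arctan(0.56642) = 29.5°, dipping toward ESE (azimuth ≈ 113°).

29.5°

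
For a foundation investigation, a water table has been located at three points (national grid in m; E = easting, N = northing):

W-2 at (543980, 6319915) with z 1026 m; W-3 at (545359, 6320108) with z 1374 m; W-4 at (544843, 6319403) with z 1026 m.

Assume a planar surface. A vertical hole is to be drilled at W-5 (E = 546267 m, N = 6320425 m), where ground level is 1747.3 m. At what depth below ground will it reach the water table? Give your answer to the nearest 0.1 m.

Let the plane be z = a·E + b·N + c.
W-3−W-2: 1379a + 193b = 348;  W-4−W-2: 863a − 512b = 0.
Solving gives a = 0.204188140, b = 0.344168681.
Then c = 1026 − a·543980 − b·6319915 = −2285165.07.
At (546267, 6320425): z_contact = 111541.24 + 2175292.33 − 2285165.07 = 1668.50 m.
Depth below ground = 1747.3 − 1668.50 = 78.8 m.

78.8 m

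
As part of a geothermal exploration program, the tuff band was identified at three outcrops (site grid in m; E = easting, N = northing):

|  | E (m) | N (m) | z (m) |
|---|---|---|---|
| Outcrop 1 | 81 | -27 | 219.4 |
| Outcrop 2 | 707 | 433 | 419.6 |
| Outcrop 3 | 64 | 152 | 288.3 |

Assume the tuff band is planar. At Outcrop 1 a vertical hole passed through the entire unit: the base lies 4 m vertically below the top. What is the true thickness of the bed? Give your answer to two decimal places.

Let the plane be z = a·E + b·N + c.
Outcrop 2−Outcrop 1: 626a + 460b = 200.2;  Outcrop 3−Outcrop 1: −17a + 179b = 68.9.
Solving gives a = 0.03455, b = 0.38820.
|∇z| = √(a²+b²) = 0.38973, so dip δ = arctan(0.38973) = 21.29°.
True thickness = vertical thickness × cos δ = 4 × cos 21.29° = 3.73 m.

3.73 m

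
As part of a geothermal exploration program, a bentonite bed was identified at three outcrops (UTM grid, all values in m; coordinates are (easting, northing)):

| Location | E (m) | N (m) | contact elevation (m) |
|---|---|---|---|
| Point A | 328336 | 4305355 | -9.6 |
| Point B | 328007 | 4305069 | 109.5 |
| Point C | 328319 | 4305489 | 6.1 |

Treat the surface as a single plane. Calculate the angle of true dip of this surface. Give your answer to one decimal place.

Let the plane be z = a·E + b·N + c.
Point B−Point A: −329a − 286b = 119.1;  Point C−Point A: −17a + 134b = 15.7.
Solving gives a = −0.41778, b = 0.06416.
Gradient magnitude |∇z| = √(a² + b²) = √(0.17454 + 0.00412) = 0.42268.
True dip = arctan(0.42268) = 22.9°, dipping toward E (azimuth ≈ 099°).

22.9°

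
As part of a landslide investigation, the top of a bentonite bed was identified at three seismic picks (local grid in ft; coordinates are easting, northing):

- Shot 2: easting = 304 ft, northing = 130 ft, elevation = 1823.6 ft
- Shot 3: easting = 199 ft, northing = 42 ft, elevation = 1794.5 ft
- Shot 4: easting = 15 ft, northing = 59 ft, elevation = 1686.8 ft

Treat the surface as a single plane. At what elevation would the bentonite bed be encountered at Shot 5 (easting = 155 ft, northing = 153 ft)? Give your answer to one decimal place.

1733.3 ft

Two edge vectors: Shot 2→Shot 3 = (-105, -88, -29.1), Shot 2→Shot 4 = (-289, -71, -136.8).
Normal n = (Shot 2→Shot 3) × (Shot 2→Shot 4) = (9972.3, -5954.1, -17977).
So ∂z/∂easting = −n_x/n_z = 0.55473 and ∂z/∂northing = −n_y/n_z = −0.33121.
Intercept c from Shot 2: 1823.6 − 168.64 + 43.06 = 1698.02.
At (155, 153): z = 86.0 − 50.7 + 1698.02 = 1733.3 ft.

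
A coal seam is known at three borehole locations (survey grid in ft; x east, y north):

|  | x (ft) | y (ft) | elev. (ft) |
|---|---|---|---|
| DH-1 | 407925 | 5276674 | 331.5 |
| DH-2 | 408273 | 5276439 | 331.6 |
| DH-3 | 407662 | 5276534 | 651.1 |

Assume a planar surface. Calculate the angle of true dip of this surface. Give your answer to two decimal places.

50.53°

Let the plane be z = a·x + b·y + c.
DH-2−DH-1: 348a − 235b = 0.1;  DH-3−DH-1: −263a − 140b = 319.6.
Solving gives a = −0.67941, b = −1.00653.
Gradient magnitude |∇z| = √(a² + b²) = √(0.46160 + 1.01311) = 1.21438.
True dip = arctan(1.21438) = 50.53°, dipping toward NE (azimuth ≈ 034°).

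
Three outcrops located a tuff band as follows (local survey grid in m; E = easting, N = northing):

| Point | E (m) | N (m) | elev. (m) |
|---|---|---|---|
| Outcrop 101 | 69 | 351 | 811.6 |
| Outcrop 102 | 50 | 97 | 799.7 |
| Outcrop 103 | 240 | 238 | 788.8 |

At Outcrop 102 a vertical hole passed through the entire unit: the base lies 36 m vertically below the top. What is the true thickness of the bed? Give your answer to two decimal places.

Let the plane be z = a·E + b·N + c.
Outcrop 102−Outcrop 101: −19a − 254b = −11.9;  Outcrop 103−Outcrop 101: 171a − 113b = −22.8.
Solving gives a = −0.09755, b = 0.05415.
|∇z| = √(a²+b²) = 0.11157, so dip δ = arctan(0.11157) = 6.37°.
True thickness = vertical thickness × cos δ = 36 × cos 6.37° = 35.78 m.

35.78 m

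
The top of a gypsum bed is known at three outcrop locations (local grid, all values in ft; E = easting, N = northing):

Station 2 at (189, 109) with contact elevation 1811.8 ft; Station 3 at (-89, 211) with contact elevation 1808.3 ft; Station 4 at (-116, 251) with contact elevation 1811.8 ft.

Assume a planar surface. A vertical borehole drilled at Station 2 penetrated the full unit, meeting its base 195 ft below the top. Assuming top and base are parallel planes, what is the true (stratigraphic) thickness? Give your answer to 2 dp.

Two edge vectors: Station 2→Station 3 = (-278, 102, -3.5), Station 2→Station 4 = (-305, 142, 0).
Normal n = (Station 2→Station 3) × (Station 2→Station 4) = (497, 1067.5, -8366).
So ∂z/∂E = −n_x/n_z = 0.05941 and ∂z/∂N = −n_y/n_z = 0.12760.
|∇z| = √(a²+b²) = 0.14075, so dip δ = arctan(0.14075) = 8.01°.
True thickness = vertical thickness × cos δ = 195 × cos 8.01° = 193.10 ft.

193.10 ft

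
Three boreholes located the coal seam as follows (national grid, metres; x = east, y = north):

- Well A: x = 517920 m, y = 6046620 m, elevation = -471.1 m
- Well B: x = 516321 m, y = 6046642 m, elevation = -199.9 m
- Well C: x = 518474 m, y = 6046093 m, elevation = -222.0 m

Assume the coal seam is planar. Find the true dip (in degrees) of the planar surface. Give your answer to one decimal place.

Two edge vectors: Well A→Well B = (-1599, 22, 271.2), Well A→Well C = (554, -527, 249.1).
Normal n = (Well A→Well B) × (Well A→Well C) = (148402.6, 548555.7, 830485).
So ∂z/∂x = −n_x/n_z = −0.17869 and ∂z/∂y = −n_y/n_z = −0.66052.
Gradient magnitude |∇z| = √(a² + b²) = √(0.03193 + 0.43629) = 0.68427.
True dip = arctan(0.68427) = 34.4°, dipping toward NNE (azimuth ≈ 015°).

34.4°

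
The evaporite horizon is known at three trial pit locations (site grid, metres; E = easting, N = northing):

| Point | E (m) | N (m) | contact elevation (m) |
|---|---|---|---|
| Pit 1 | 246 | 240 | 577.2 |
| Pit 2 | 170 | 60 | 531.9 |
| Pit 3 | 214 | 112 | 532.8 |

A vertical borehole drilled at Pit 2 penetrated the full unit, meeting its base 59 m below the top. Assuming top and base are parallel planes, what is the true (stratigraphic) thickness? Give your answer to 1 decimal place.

47.5 m

Two edge vectors: Pit 1→Pit 2 = (-76, -180, -45.3), Pit 1→Pit 3 = (-32, -128, -44.4).
Normal n = (Pit 1→Pit 2) × (Pit 1→Pit 3) = (2193.6, -1924.8, 3968).
So ∂z/∂E = −n_x/n_z = −0.55282 and ∂z/∂N = −n_y/n_z = 0.48508.
|∇z| = √(a²+b²) = 0.73547, so dip δ = arctan(0.73547) = 36.33°.
True thickness = vertical thickness × cos δ = 59 × cos 36.33° = 47.5 m.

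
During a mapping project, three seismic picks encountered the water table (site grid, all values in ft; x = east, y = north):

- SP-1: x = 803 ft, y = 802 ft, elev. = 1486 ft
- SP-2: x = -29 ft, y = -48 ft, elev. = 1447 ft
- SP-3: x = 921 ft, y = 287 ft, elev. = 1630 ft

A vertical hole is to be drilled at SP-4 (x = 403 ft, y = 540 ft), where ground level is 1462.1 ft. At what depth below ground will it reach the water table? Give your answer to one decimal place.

26.8 ft

Two edge vectors: SP-1→SP-2 = (-832, -850, -39), SP-1→SP-3 = (118, -515, 144).
Normal n = (SP-1→SP-2) × (SP-1→SP-3) = (-142485, 115206, 528780).
So ∂z/∂x = −n_x/n_z = 0.26946 and ∂z/∂y = −n_y/n_z = −0.21787.
Intercept c from SP-1: 1486 − 216.38 + 174.73 = 1444.36.
At (403, 540): z_contact = 108.59 − 117.65 + 1444.36 = 1435.30 ft.
Depth below ground = 1462.1 − 1435.30 = 26.8 ft.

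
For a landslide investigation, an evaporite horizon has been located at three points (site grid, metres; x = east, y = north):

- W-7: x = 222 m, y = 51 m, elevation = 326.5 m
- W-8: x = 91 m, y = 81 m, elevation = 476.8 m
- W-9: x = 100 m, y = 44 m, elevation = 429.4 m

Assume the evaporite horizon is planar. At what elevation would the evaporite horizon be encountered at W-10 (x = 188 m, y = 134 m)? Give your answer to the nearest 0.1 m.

Let the plane be z = a·x + b·y + c.
W-8−W-7: −131a + 30b = 150.3;  W-9−W-7: −122a − 7b = 102.9.
Solving gives a = −0.90433, b = 1.06111.
Then c = 326.5 − a·222 − b·51 = 473.14.
At (188, 134): z = −170.0 + 142.2 + 473.14 = 445.3 m.

445.3 m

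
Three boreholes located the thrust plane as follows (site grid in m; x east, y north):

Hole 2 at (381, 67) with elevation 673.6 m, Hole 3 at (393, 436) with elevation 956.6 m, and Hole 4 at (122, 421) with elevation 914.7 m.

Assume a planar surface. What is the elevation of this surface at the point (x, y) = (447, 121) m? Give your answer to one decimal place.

Two edge vectors: Hole 2→Hole 3 = (12, 369, 283), Hole 2→Hole 4 = (-259, 354, 241.1).
Normal n = (Hole 2→Hole 3) × (Hole 2→Hole 4) = (-11216.1, -76190.2, 99819).
So ∂z/∂x = −n_x/n_z = 0.11236 and ∂z/∂y = −n_y/n_z = 0.76328.
Intercept c from Hole 2: 673.6 − 42.81 − 51.14 = 579.65.
At (447, 121): z = 50.2 + 92.4 + 579.65 = 722.2 m.

722.2 m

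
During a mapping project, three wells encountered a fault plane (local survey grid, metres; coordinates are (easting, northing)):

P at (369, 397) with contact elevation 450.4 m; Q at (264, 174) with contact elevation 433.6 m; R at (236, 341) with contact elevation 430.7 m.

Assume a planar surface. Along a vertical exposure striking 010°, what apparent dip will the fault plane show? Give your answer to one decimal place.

1.8°

Two edge vectors: P→Q = (-105, -223, -16.8), P→R = (-133, -56, -19.7).
Normal n = (P→Q) × (P→R) = (3452.3, 165.9, -23779).
So ∂z/∂E = −n_x/n_z = 0.14518 and ∂z/∂N = −n_y/n_z = 0.00698.
Unit vector along 010° is (sin 10°, cos 10°) = (0.1736, 0.9848).
Slope in that direction = a·(0.1736) + b·(0.9848) = 0.03208.
Apparent dip = arctan|0.03208| = 1.8° (true dip is 8.3°, so apparent ≤ true as expected).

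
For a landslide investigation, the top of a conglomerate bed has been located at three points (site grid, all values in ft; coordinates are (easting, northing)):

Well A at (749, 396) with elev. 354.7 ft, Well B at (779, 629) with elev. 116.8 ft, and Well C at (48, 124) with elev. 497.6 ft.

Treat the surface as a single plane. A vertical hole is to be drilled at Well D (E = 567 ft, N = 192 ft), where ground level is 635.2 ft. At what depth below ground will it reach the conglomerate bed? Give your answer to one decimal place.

Two edge vectors: Well A→Well B = (30, 233, -237.9), Well A→Well C = (-701, -272, 142.9).
Normal n = (Well A→Well B) × (Well A→Well C) = (-31413.1, 162480.9, 155173).
So ∂z/∂E = −n_x/n_z = 0.20244 and ∂z/∂N = −n_y/n_z = −1.04710.
Intercept c from Well A: 354.7 − 151.63 + 414.65 = 617.72.
At (567, 192): z_contact = 114.78 − 201.04 + 617.72 = 531.46 ft.
Depth below ground = 635.2 − 531.46 = 103.7 ft.

103.7 ft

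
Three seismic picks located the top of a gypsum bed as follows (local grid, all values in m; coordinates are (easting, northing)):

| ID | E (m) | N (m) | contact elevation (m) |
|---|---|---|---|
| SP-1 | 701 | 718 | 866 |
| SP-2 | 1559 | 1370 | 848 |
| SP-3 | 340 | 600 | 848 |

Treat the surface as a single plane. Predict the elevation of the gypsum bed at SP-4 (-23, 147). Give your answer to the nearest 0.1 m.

Two edge vectors: SP-1→SP-2 = (858, 652, -18), SP-1→SP-3 = (-361, -118, -18).
Normal n = (SP-1→SP-2) × (SP-1→SP-3) = (-13860, 21942, 134128).
So ∂z/∂E = −n_x/n_z = 0.103334 and ∂z/∂N = −n_y/n_z = −0.163590.
Intercept c from SP-1: 866 − 72.44 + 117.46 = 911.02.
At (-23, 147): z = −2.4 − 24.0 + 911.02 = 884.6 m.

884.6 m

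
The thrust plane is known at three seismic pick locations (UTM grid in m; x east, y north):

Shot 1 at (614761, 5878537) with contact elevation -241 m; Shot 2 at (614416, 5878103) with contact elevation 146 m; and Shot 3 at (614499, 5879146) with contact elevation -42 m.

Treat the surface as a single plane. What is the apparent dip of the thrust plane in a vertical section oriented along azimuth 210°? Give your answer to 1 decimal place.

30.3°

Let the plane be z = a·x + b·y + c.
Shot 2−Shot 1: −345a − 434b = 387;  Shot 3−Shot 1: −262a + 609b = 199.
Solving gives a = −0.99455, b = −0.10110.
Unit vector along 210° is (sin 210°, cos 210°) = (-0.5000, -0.8660).
Slope in that direction = a·(-0.5000) + b·(-0.8660) = 0.58484.
Apparent dip = arctan|0.58484| = 30.3° (true dip is 45.0°, so apparent ≤ true as expected).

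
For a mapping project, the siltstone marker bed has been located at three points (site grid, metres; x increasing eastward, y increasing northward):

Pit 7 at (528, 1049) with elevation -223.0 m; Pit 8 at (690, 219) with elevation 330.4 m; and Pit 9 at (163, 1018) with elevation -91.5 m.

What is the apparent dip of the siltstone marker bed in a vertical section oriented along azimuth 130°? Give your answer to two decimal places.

Let the plane be z = a·x + b·y + c.
Pit 8−Pit 7: 162a − 830b = 553.4;  Pit 9−Pit 7: −365a − 31b = 131.5.
Solving gives a = −0.29869, b = −0.72505.
Unit vector along 130° is (sin 130°, cos 130°) = (0.7660, -0.6428).
Slope in that direction = a·(0.7660) + b·(-0.6428) = 0.23724.
Apparent dip = arctan|0.23724| = 13.35° (true dip is 38.1°, so apparent ≤ true as expected).

13.35°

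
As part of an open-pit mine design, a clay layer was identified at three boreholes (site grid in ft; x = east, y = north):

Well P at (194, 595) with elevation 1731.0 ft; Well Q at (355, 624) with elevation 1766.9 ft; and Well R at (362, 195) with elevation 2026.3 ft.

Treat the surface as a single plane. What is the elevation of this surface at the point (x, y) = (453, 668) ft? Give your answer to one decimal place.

1773.0 ft

Two edge vectors: Well P→Well Q = (161, 29, 35.9), Well P→Well R = (168, -400, 295.3).
Normal n = (Well P→Well Q) × (Well P→Well R) = (22923.7, -41512.1, -69272).
So ∂z/∂x = −n_x/n_z = 0.33092 and ∂z/∂y = −n_y/n_z = −0.59926.
Intercept c from Well P: 1731 − 64.20 + 356.56 = 2023.36.
At (453, 668): z = 149.9 − 400.3 + 2023.36 = 1773.0 ft.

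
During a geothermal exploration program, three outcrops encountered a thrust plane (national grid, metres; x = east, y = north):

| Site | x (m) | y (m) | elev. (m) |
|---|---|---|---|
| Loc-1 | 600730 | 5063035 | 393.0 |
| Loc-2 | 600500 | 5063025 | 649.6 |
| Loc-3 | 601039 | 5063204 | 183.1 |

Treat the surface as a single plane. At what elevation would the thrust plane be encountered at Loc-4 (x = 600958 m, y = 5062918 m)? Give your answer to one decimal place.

Let the plane be z = a·x + b·y + c.
Loc-2−Loc-1: −230a − 10b = 256.6;  Loc-3−Loc-1: 309a + 169b = −209.9.
Solving gives a = −1.153337060, b = 0.866752376.
Then c = 393 − a·600730 − b·5063035 = −3695160.44.
At (600958, 5062918): z = −693107.1 + 4388296.2 − 3695160.44 = 28.6 m.

28.6 m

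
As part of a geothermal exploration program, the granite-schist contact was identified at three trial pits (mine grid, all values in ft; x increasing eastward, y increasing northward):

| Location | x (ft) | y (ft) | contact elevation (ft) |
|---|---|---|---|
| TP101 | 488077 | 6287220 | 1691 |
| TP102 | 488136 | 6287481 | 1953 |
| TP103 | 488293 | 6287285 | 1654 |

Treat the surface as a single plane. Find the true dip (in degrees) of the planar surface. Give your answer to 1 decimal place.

Two edge vectors: TP101→TP102 = (59, 261, 262), TP101→TP103 = (216, 65, -37).
Normal n = (TP101→TP102) × (TP101→TP103) = (-26687, 58775, -52541).
So ∂z/∂x = −n_x/n_z = −0.50793 and ∂z/∂y = −n_y/n_z = 1.11865.
Gradient magnitude |∇z| = √(a² + b²) = √(0.25799 + 1.25138) = 1.22856.
True dip = arctan(1.22856) = 50.9°, dipping toward SSE (azimuth ≈ 156°).

50.9°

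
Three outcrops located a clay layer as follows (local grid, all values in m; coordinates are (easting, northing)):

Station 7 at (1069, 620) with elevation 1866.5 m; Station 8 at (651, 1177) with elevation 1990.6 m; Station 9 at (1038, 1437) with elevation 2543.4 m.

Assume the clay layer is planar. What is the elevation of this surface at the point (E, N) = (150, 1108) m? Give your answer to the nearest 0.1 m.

Two edge vectors: Station 7→Station 8 = (-418, 557, 124.1), Station 7→Station 9 = (-31, 817, 676.9).
Normal n = (Station 7→Station 8) × (Station 7→Station 9) = (275643.6, 279097.1, -324239).
So ∂z/∂E = −n_x/n_z = 0.850125 and ∂z/∂N = −n_y/n_z = 0.860776.
Intercept c from Station 7: 1866.5 − 908.78 − 533.68 = 424.04.
At (150, 1108): z = 127.5 + 953.7 + 424.04 = 1505.3 m.

1505.3 m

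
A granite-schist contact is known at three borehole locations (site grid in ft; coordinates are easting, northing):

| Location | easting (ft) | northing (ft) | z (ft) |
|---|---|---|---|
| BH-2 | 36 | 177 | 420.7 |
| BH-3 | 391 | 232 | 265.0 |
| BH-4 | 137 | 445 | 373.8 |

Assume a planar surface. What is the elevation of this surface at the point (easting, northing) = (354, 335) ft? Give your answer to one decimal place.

Two edge vectors: BH-2→BH-3 = (355, 55, -155.7), BH-2→BH-4 = (101, 268, -46.9).
Normal n = (BH-2→BH-3) × (BH-2→BH-4) = (39148.1, 923.8, 89585).
So ∂z/∂easting = −n_x/n_z = −0.43699 and ∂z/∂northing = −n_y/n_z = −0.01031.
Intercept c from BH-2: 420.7 + 15.73 + 1.83 = 438.26.
At (354, 335): z = −154.7 − 3.5 + 438.26 = 280.1 ft.

280.1 ft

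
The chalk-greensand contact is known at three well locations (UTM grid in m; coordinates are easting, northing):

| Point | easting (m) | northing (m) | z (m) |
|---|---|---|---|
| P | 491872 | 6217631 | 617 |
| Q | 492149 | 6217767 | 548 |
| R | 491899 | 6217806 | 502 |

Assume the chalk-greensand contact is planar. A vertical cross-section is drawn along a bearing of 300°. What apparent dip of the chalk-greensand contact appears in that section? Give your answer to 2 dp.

Let the plane be z = a·easting + b·northing + c.
Q−P: 277a + 136b = −69;  R−P: 27a + 175b = −115.
Solving gives a = 0.07957, b = −0.66942.
Unit vector along 300° is (sin 300°, cos 300°) = (-0.8660, 0.5000).
Slope in that direction = a·(-0.8660) + b·(0.5000) = −0.40362.
Apparent dip = arctan|0.40362| = 21.98° (true dip is 34.0°, so apparent ≤ true as expected).

21.98°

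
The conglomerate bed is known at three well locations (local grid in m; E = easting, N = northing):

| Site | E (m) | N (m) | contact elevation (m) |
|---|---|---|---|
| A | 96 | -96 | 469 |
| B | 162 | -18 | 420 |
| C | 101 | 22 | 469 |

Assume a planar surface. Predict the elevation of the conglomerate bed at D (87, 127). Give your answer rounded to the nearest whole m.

Let the plane be z = a·E + b·N + c.
B−A: 66a + 78b = −49;  C−A: 5a + 118b = 0.
Solving gives a = −0.78156, b = 0.03312.
Then c = 469 − a·96 − b·-96 = 547.21.
At (87, 127): z = −68.0 + 4.2 + 547.21 = 483.4 m.

483 m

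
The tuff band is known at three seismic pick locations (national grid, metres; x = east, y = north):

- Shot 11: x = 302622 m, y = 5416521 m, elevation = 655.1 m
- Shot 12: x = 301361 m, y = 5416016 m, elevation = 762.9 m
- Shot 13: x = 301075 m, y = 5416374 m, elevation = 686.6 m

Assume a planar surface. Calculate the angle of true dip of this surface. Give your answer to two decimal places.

Let the plane be z = a·x + b·y + c.
Shot 12−Shot 11: −1261a − 505b = 107.8;  Shot 13−Shot 11: −1547a − 147b = 31.5.
Solving gives a = −0.00010, b = −0.21321.
Gradient magnitude |∇z| = √(a² + b²) = √(0.00000 + 0.04546) = 0.21321.
True dip = arctan(0.21321) = 12.04°, dipping toward N (azimuth ≈ 000°).

12.04°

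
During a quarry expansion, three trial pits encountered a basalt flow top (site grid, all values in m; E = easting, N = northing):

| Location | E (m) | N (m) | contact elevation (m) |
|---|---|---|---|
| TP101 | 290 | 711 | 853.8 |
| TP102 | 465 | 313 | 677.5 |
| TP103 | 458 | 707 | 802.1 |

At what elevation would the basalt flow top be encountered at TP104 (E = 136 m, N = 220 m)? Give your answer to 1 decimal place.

747.4 m

Let the plane be z = a·E + b·N + c.
TP102−TP101: 175a − 398b = −176.3;  TP103−TP101: 168a − 4b = −51.7.
Solving gives a = −0.30034, b = 0.31091.
Then c = 853.8 − a·290 − b·711 = 719.84.
At (136, 220): z = −40.8 + 68.4 + 719.84 = 747.4 m.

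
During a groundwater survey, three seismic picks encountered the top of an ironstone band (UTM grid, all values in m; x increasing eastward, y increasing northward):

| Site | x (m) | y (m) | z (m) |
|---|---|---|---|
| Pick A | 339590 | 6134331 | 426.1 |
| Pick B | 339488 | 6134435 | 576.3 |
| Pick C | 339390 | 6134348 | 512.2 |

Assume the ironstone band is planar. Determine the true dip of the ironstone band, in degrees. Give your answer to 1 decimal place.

49.3°

Two edge vectors: Pick A→Pick B = (-102, 104, 150.2), Pick A→Pick C = (-200, 17, 86.1).
Normal n = (Pick A→Pick B) × (Pick A→Pick C) = (6401, -21257.8, 19066).
So ∂z/∂x = −n_x/n_z = −0.33573 and ∂z/∂y = −n_y/n_z = 1.11496.
Gradient magnitude |∇z| = √(a² + b²) = √(0.11271 + 1.24313) = 1.16441.
True dip = arctan(1.16441) = 49.3°, dipping toward SSE (azimuth ≈ 163°).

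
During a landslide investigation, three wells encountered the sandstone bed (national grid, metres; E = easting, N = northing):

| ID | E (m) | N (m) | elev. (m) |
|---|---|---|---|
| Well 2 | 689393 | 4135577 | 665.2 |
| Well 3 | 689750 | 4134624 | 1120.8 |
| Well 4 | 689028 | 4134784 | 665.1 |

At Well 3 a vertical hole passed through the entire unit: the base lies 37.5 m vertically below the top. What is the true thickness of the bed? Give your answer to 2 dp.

31.72 m

Let the plane be z = a·E + b·N + c.
Well 3−Well 2: 357a − 953b = 455.6;  Well 4−Well 2: −365a − 793b = −0.1.
Solving gives a = 0.57277, b = −0.26351.
|∇z| = √(a²+b²) = 0.63048, so dip δ = arctan(0.63048) = 32.23°.
True thickness = vertical thickness × cos δ = 37.5 × cos 32.23° = 31.72 m.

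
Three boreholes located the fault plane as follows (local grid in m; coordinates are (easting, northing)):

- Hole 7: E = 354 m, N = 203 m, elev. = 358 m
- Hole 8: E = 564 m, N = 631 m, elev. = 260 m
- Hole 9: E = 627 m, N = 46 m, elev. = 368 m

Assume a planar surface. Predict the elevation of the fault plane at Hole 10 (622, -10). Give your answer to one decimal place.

379.2 m

Let the plane be z = a·E + b·N + c.
Hole 8−Hole 7: 210a + 428b = −98;  Hole 9−Hole 7: 273a − 157b = 10.
Solving gives a = −0.07413, b = −0.19260.
Then c = 358 − a·354 − b·203 = 423.34.
At (622, -10): z = −46.1 + 1.9 + 423.34 = 379.2 m.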